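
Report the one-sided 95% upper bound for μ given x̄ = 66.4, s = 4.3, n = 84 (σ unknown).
μ ≤ 67.18

Upper bound (one-sided):
t* = 1.663 (one-sided for 95%)
Upper bound = x̄ + t* · s/√n = 66.4 + 1.663 · 4.3/√84 = 67.18

We are 95% confident that μ ≤ 67.18.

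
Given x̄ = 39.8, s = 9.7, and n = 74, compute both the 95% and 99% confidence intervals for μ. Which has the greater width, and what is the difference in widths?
99% CI is wider by 1.48

df = 73
95% CI: t* = 1.993, (37.55, 42.05), width = 2 · t* · s/√n = 4.49
99% CI: t* = 2.645, (36.82, 42.78), width = 2 · t* · s/√n = 5.97

The 99% CI is wider by 5.97 - 4.49 = 1.48.
Higher confidence requires a wider interval.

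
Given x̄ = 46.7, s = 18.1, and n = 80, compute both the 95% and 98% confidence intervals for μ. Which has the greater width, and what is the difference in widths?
98% CI is wider by 1.56

df = 79
95% CI: t* = 1.990, (42.67, 50.73), width = 2 · t* · s/√n = 8.05
98% CI: t* = 2.374, (41.90, 51.50), width = 2 · t* · s/√n = 9.61

The 98% CI is wider by 9.61 - 8.05 = 1.56.
Higher confidence requires a wider interval.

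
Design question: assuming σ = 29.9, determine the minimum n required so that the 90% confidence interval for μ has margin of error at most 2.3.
n ≥ 458

For margin E ≤ 2.3:
n ≥ (z* · σ / E)²
n ≥ (1.645 · 29.9 / 2.3)²
n ≥ 457.32

Minimum n = 458 (rounding up)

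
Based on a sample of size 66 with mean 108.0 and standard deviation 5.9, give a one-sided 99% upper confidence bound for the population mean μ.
μ ≤ 109.73

Upper bound (one-sided):
t* = 2.385 (one-sided for 99%)
Upper bound = x̄ + t* · s/√n = 108.0 + 2.385 · 5.9/√66 = 109.73

We are 99% confident that μ ≤ 109.73.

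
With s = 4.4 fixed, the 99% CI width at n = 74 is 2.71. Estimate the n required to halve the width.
n ≈ 296

CI width ∝ 1/√n
To reduce width by factor 2, need √n to grow by 2 → need 2² = 4 times as many samples.

Current: n = 74, width = 2.71
New: n = 296, width ≈ 1.33

Width reduced by factor of 2.71/1.33 = 2.04.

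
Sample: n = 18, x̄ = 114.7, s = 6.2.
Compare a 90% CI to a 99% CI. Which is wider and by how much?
99% CI is wider by 3.38

df = 17
90% CI: t* = 1.740, (112.16, 117.24), width = 2 · t* · s/√n = 5.09
99% CI: t* = 2.898, (110.46, 118.94), width = 2 · t* · s/√n = 8.47

The 99% CI is wider by 8.47 - 5.09 = 3.38.
Higher confidence requires a wider interval.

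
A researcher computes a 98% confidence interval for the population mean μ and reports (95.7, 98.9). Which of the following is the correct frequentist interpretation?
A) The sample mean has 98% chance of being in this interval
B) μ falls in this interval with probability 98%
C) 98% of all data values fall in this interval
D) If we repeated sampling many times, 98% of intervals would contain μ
D

A) Wrong — x̄ is observed and sits in the interval by construction.
B) Wrong — μ is fixed; the randomness lives in the interval, not in μ.
C) Wrong — a CI is about the parameter μ, not individual data values.
D) Correct — this is the frequentist long-run coverage interpretation.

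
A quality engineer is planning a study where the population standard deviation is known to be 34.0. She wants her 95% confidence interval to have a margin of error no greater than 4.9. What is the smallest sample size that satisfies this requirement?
n ≥ 185

For margin E ≤ 4.9:
n ≥ (z* · σ / E)²
n ≥ (1.960 · 34.0 / 4.9)²
n ≥ 184.96

Minimum n = 185 (rounding up)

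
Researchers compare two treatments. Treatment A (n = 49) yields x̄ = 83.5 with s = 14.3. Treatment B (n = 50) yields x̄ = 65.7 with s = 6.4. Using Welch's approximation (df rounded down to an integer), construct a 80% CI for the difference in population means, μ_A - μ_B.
(14.91, 20.69)

Difference: x̄₁ - x̄₂ = 17.80
SE = √(s₁²/n₁ + s₂²/n₂) = √(14.3²/49 + 6.4²/50) = 2.2344
df = 66.20 → 66 (Welch–Satterthwaite, rounded down)
t* = 1.295

CI: 17.80 ± 1.295 · 2.2344 = 17.80 ± 2.89 = (14.91, 20.69)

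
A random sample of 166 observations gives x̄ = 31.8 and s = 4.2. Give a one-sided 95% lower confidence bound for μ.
μ ≥ 31.26

Lower bound (one-sided):
t* = 1.654 (one-sided for 95%)
Lower bound = x̄ - t* · s/√n = 31.8 - 1.654 · 4.2/√166 = 31.26

We are 95% confident that μ ≥ 31.26.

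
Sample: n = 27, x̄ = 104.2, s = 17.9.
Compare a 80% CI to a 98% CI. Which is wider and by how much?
98% CI is wider by 8.02

df = 26
80% CI: t* = 1.315, (99.67, 108.73), width = 2 · t* · s/√n = 9.06
98% CI: t* = 2.479, (95.66, 112.74), width = 2 · t* · s/√n = 17.08

The 98% CI is wider by 17.08 - 9.06 = 8.02.
Higher confidence requires a wider interval.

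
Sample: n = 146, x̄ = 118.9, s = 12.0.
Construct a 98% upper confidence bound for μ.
μ ≤ 120.96

Upper bound (one-sided):
t* = 2.072 (one-sided for 98%)
Upper bound = x̄ + t* · s/√n = 118.9 + 2.072 · 12.0/√146 = 120.96

We are 98% confident that μ ≤ 120.96.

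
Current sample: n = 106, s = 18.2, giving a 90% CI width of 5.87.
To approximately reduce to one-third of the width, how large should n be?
n ≈ 954

CI width ∝ 1/√n
To reduce width by factor 3, need √n to grow by 3 → need 3² = 9 times as many samples.

Current: n = 106, width = 5.87
New: n = 954, width ≈ 1.94

Width reduced by factor of 5.87/1.94 = 3.03.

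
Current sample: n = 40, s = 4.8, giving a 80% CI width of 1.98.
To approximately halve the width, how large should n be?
n ≈ 160

CI width ∝ 1/√n
To reduce width by factor 2, need √n to grow by 2 → need 2² = 4 times as many samples.

Current: n = 40, width = 1.98
New: n = 160, width ≈ 0.98

Width reduced by factor of 1.98/0.98 = 2.02.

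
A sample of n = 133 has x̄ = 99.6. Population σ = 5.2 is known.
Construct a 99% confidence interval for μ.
(98.44, 100.76)

z-interval (σ known):
z* = 2.576 for 99% confidence

Margin of error = z* · σ/√n = 2.576 · 5.2/√133 = 1.16

CI: (99.6 - 1.16, 99.6 + 1.16) = (98.44, 100.76)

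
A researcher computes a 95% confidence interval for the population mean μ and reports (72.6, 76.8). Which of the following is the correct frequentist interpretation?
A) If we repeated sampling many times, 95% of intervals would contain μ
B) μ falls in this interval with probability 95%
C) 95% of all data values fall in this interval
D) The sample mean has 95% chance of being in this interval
A

A) Correct — this is the frequentist long-run coverage interpretation.
B) Wrong — μ is fixed; the randomness lives in the interval, not in μ.
C) Wrong — a CI is about the parameter μ, not individual data values.
D) Wrong — x̄ is observed and sits in the interval by construction.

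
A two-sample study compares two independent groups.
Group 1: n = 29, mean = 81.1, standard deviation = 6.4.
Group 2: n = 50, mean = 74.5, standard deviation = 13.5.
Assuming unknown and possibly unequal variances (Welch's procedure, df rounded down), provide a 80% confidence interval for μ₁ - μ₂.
(3.69, 9.51)

Difference: x̄₁ - x̄₂ = 6.60
SE = √(s₁²/n₁ + s₂²/n₂) = √(6.4²/29 + 13.5²/50) = 2.2489
df = 74.70 → 74 (Welch–Satterthwaite, rounded down)
t* = 1.293

CI: 6.60 ± 1.293 · 2.2489 = 6.60 ± 2.91 = (3.69, 9.51)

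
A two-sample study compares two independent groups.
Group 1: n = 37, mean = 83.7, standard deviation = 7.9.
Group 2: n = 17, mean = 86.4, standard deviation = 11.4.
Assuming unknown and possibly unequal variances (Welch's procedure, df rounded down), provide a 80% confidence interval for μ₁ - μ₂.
(-6.73, 1.33)

Difference: x̄₁ - x̄₂ = -2.70
SE = √(s₁²/n₁ + s₂²/n₂) = √(7.9²/37 + 11.4²/17) = 3.0547
df = 23.33 → 23 (Welch–Satterthwaite, rounded down)
t* = 1.319

CI: -2.70 ± 1.319 · 3.0547 = -2.70 ± 4.03 = (-6.73, 1.33)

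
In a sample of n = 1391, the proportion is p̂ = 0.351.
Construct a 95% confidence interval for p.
(0.326, 0.376)

Proportion CI:
SE = √(p̂(1-p̂)/n) = √(0.351 · 0.649 / 1391) = 0.01280

z* = 1.960
Margin = z* · SE = 1.960 · 0.01280 = 0.0251

CI: 0.351 ± 0.0251 = (0.326, 0.376)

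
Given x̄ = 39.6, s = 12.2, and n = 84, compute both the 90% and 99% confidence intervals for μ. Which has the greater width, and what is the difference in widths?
99% CI is wider by 2.59

df = 83
90% CI: t* = 1.663, (37.39, 41.81), width = 2 · t* · s/√n = 4.43
99% CI: t* = 2.636, (36.09, 43.11), width = 2 · t* · s/√n = 7.02

The 99% CI is wider by 7.02 - 4.43 = 2.59.
Higher confidence requires a wider interval.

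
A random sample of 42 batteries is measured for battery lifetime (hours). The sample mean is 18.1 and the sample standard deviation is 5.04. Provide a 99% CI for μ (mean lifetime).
(16.00, 20.20)

t-interval (σ unknown):
df = n - 1 = 41
t* = 2.701 for 99% confidence

Margin of error = t* · s/√n = 2.701 · 5.04/√42 = 2.10

CI: (16.00, 20.20)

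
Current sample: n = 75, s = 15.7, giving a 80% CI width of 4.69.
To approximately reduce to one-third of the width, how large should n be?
n ≈ 675

CI width ∝ 1/√n
To reduce width by factor 3, need √n to grow by 3 → need 3² = 9 times as many samples.

Current: n = 75, width = 4.69
New: n = 675, width ≈ 1.55

Width reduced by factor of 4.69/1.55 = 3.03.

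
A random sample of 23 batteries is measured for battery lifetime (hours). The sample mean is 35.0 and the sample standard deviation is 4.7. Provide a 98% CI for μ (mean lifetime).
(32.54, 37.46)

t-interval (σ unknown):
df = n - 1 = 22
t* = 2.508 for 98% confidence

Margin of error = t* · s/√n = 2.508 · 4.7/√23 = 2.46

CI: (32.54, 37.46)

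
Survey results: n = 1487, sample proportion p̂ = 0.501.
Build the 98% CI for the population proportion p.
(0.471, 0.531)

Proportion CI:
SE = √(p̂(1-p̂)/n) = √(0.501 · 0.499 / 1487) = 0.01297

z* = 2.326
Margin = z* · SE = 2.326 · 0.01297 = 0.0302

CI: 0.501 ± 0.0302 = (0.471, 0.531)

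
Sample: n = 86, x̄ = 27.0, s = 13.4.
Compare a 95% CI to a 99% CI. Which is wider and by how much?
99% CI is wider by 1.86

df = 85
95% CI: t* = 1.988, (24.13, 29.87), width = 2 · t* · s/√n = 5.75
99% CI: t* = 2.635, (23.19, 30.81), width = 2 · t* · s/√n = 7.61

The 99% CI is wider by 7.61 - 5.75 = 1.86.
Higher confidence requires a wider interval.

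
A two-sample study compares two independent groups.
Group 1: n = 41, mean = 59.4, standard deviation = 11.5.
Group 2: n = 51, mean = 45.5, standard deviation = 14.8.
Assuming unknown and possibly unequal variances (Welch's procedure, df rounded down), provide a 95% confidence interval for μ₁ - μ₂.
(8.45, 19.35)

Difference: x̄₁ - x̄₂ = 13.90
SE = √(s₁²/n₁ + s₂²/n₂) = √(11.5²/41 + 14.8²/51) = 2.7424
df = 89.91 → 89 (Welch–Satterthwaite, rounded down)
t* = 1.987

CI: 13.90 ± 1.987 · 2.7424 = 13.90 ± 5.45 = (8.45, 19.35)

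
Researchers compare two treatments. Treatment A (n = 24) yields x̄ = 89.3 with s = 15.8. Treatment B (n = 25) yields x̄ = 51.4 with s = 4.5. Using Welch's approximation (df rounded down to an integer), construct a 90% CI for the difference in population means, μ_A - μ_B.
(32.19, 43.61)

Difference: x̄₁ - x̄₂ = 37.90
SE = √(s₁²/n₁ + s₂²/n₂) = √(15.8²/24 + 4.5²/25) = 3.3484
df = 26.57 → 26 (Welch–Satterthwaite, rounded down)
t* = 1.706

CI: 37.90 ± 1.706 · 3.3484 = 37.90 ± 5.71 = (32.19, 43.61)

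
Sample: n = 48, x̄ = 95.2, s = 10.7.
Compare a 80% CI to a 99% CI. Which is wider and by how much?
99% CI is wider by 4.27

df = 47
80% CI: t* = 1.300, (93.19, 97.21), width = 2 · t* · s/√n = 4.02
99% CI: t* = 2.685, (91.05, 99.35), width = 2 · t* · s/√n = 8.29

The 99% CI is wider by 8.29 - 4.02 = 4.27.
Higher confidence requires a wider interval.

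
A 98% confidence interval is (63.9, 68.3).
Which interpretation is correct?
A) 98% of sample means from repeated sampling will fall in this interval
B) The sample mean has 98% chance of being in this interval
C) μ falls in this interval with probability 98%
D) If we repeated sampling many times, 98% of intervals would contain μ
D

A) Wrong — coverage applies to intervals containing μ, not to future x̄ values.
B) Wrong — x̄ is observed and sits in the interval by construction.
C) Wrong — μ is fixed; the randomness lives in the interval, not in μ.
D) Correct — this is the frequentist long-run coverage interpretation.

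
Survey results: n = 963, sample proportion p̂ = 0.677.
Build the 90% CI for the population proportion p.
(0.652, 0.702)

Proportion CI:
SE = √(p̂(1-p̂)/n) = √(0.677 · 0.323 / 963) = 0.01507

z* = 1.645
Margin = z* · SE = 1.645 · 0.01507 = 0.0248

CI: 0.677 ± 0.0248 = (0.652, 0.702)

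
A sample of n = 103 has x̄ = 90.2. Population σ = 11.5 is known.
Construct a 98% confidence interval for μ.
(87.56, 92.84)

z-interval (σ known):
z* = 2.326 for 98% confidence

Margin of error = z* · σ/√n = 2.326 · 11.5/√103 = 2.64

CI: (90.2 - 2.64, 90.2 + 2.64) = (87.56, 92.84)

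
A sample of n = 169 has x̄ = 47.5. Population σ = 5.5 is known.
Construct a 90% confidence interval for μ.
(46.80, 48.20)

z-interval (σ known):
z* = 1.645 for 90% confidence

Margin of error = z* · σ/√n = 1.645 · 5.5/√169 = 0.70

CI: (47.5 - 0.70, 47.5 + 0.70) = (46.80, 48.20)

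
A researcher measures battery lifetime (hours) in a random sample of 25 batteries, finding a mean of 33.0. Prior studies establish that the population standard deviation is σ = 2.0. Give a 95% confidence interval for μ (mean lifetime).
(32.22, 33.78)

z-interval (σ known):
z* = 1.960 for 95% confidence

Margin of error = z* · σ/√n = 1.960 · 2.0/√25 = 0.78

CI: (33.0 - 0.78, 33.0 + 0.78) = (32.22, 33.78)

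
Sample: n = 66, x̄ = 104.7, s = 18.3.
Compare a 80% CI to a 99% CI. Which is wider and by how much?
99% CI is wider by 6.13

df = 65
80% CI: t* = 1.295, (101.78, 107.62), width = 2 · t* · s/√n = 5.83
99% CI: t* = 2.654, (98.72, 110.68), width = 2 · t* · s/√n = 11.96

The 99% CI is wider by 11.96 - 5.83 = 6.13.
Higher confidence requires a wider interval.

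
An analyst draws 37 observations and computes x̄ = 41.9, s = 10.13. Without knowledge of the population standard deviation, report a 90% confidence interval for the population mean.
(39.09, 44.71)

t-interval (σ unknown):
df = n - 1 = 36
t* = 1.688 for 90% confidence

Margin of error = t* · s/√n = 1.688 · 10.13/√37 = 2.81

CI: (39.09, 44.71)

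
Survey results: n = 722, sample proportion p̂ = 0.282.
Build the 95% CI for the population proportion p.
(0.249, 0.315)

Proportion CI:
SE = √(p̂(1-p̂)/n) = √(0.282 · 0.718 / 722) = 0.01675

z* = 1.960
Margin = z* · SE = 1.960 · 0.01675 = 0.0328

CI: 0.282 ± 0.0328 = (0.249, 0.315)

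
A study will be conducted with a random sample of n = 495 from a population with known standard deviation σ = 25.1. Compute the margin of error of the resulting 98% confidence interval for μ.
Margin of error = 2.62

Margin of error = z* · σ/√n
= 2.326 · 25.1/√495
= 2.326 · 25.1/22.2486
= 2.62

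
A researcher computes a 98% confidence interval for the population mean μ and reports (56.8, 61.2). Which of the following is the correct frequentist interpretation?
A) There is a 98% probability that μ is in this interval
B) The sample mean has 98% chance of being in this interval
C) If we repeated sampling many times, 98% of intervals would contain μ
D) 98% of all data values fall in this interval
C

A) Wrong — μ is fixed; the randomness lives in the interval, not in μ.
B) Wrong — x̄ is observed and sits in the interval by construction.
C) Correct — this is the frequentist long-run coverage interpretation.
D) Wrong — a CI is about the parameter μ, not individual data values.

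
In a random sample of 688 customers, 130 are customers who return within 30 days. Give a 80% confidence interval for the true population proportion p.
(0.170, 0.208)

Proportion CI:
p̂ = 130/688 = 0.18895
SE = √(p̂(1-p̂)/n) = √(0.18895 · 0.81105 / 688) = 0.01492

z* = 1.282
Margin = z* · SE = 1.282 · 0.01492 = 0.0191

CI: 0.18895 ± 0.0191 = (0.170, 0.208)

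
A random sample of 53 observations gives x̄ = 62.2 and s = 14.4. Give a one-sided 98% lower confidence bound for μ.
μ ≥ 58.03

Lower bound (one-sided):
t* = 2.107 (one-sided for 98%)
Lower bound = x̄ - t* · s/√n = 62.2 - 2.107 · 14.4/√53 = 58.03

We are 98% confident that μ ≥ 58.03.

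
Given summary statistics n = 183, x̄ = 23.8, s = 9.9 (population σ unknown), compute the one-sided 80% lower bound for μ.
μ ≥ 23.18

Lower bound (one-sided):
t* = 0.844 (one-sided for 80%)
Lower bound = x̄ - t* · s/√n = 23.8 - 0.844 · 9.9/√183 = 23.18

We are 80% confident that μ ≥ 23.18.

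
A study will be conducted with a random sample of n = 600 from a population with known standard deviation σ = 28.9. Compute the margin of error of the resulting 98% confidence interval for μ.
Margin of error = 2.74

Margin of error = z* · σ/√n
= 2.326 · 28.9/√600
= 2.326 · 28.9/24.4949
= 2.74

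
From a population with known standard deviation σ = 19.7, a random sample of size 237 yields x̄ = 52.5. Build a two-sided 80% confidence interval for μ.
(50.86, 54.14)

z-interval (σ known):
z* = 1.282 for 80% confidence

Margin of error = z* · σ/√n = 1.282 · 19.7/√237 = 1.64

CI: (52.5 - 1.64, 52.5 + 1.64) = (50.86, 54.14)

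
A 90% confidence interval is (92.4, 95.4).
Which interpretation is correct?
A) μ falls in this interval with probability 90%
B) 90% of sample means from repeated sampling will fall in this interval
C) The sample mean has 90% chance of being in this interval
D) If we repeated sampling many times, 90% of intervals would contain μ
D

A) Wrong — μ is fixed; the randomness lives in the interval, not in μ.
B) Wrong — coverage applies to intervals containing μ, not to future x̄ values.
C) Wrong — x̄ is observed and sits in the interval by construction.
D) Correct — this is the frequentist long-run coverage interpretation.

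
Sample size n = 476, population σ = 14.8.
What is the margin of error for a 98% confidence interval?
Margin of error = 1.58

Margin of error = z* · σ/√n
= 2.326 · 14.8/√476
= 2.326 · 14.8/21.8174
= 1.58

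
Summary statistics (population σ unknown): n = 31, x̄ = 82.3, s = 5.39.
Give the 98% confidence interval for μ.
(79.92, 84.68)

t-interval (σ unknown):
df = n - 1 = 30
t* = 2.457 for 98% confidence

Margin of error = t* · s/√n = 2.457 · 5.39/√31 = 2.38

CI: (79.92, 84.68)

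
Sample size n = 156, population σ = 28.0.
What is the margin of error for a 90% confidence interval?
Margin of error = 3.69

Margin of error = z* · σ/√n
= 1.645 · 28.0/√156
= 1.645 · 28.0/12.4900
= 3.69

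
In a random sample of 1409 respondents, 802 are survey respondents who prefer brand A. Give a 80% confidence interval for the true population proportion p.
(0.552, 0.586)

Proportion CI:
p̂ = 802/1409 = 0.56920
SE = √(p̂(1-p̂)/n) = √(0.56920 · 0.43080 / 1409) = 0.01319

z* = 1.282
Margin = z* · SE = 1.282 · 0.01319 = 0.0169

CI: 0.56920 ± 0.0169 = (0.552, 0.586)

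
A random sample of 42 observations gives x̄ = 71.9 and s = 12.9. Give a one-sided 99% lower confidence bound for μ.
μ ≥ 67.08

Lower bound (one-sided):
t* = 2.421 (one-sided for 99%)
Lower bound = x̄ - t* · s/√n = 71.9 - 2.421 · 12.9/√42 = 67.08

We are 99% confident that μ ≥ 67.08.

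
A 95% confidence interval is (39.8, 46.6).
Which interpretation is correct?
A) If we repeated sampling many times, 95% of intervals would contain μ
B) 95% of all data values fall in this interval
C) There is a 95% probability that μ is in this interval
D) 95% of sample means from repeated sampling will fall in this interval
A

A) Correct — this is the frequentist long-run coverage interpretation.
B) Wrong — a CI is about the parameter μ, not individual data values.
C) Wrong — μ is fixed; the randomness lives in the interval, not in μ.
D) Wrong — coverage applies to intervals containing μ, not to future x̄ values.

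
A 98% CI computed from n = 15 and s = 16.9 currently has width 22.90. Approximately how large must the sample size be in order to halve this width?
n ≈ 60

CI width ∝ 1/√n
To reduce width by factor 2, need √n to grow by 2 → need 2² = 4 times as many samples.

Current: n = 15, width = 22.90
New: n = 60, width ≈ 10.43

Width reduced by factor of 22.90/10.43 = 2.20.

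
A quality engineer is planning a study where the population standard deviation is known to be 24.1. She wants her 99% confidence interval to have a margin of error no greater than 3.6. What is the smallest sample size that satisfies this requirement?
n ≥ 298

For margin E ≤ 3.6:
n ≥ (z* · σ / E)²
n ≥ (2.576 · 24.1 / 3.6)²
n ≥ 297.39

Minimum n = 298 (rounding up)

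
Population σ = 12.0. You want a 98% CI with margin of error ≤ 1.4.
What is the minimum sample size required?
n ≥ 398

For margin E ≤ 1.4:
n ≥ (z* · σ / E)²
n ≥ (2.326 · 12.0 / 1.4)²
n ≥ 397.49

Minimum n = 398 (rounding up)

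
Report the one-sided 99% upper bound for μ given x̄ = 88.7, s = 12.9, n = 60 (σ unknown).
μ ≤ 92.68

Upper bound (one-sided):
t* = 2.391 (one-sided for 99%)
Upper bound = x̄ + t* · s/√n = 88.7 + 2.391 · 12.9/√60 = 92.68

We are 99% confident that μ ≤ 92.68.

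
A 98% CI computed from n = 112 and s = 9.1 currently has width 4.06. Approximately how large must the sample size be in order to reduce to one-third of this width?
n ≈ 1008

CI width ∝ 1/√n
To reduce width by factor 3, need √n to grow by 3 → need 3² = 9 times as many samples.

Current: n = 112, width = 4.06
New: n = 1008, width ≈ 1.34

Width reduced by factor of 4.06/1.34 = 3.03.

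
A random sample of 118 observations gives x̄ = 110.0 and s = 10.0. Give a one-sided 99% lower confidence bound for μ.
μ ≥ 107.83

Lower bound (one-sided):
t* = 2.359 (one-sided for 99%)
Lower bound = x̄ - t* · s/√n = 110.0 - 2.359 · 10.0/√118 = 107.83

We are 99% confident that μ ≥ 107.83.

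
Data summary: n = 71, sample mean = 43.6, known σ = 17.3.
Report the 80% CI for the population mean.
(40.97, 46.23)

z-interval (σ known):
z* = 1.282 for 80% confidence

Margin of error = z* · σ/√n = 1.282 · 17.3/√71 = 2.63

CI: (43.6 - 2.63, 43.6 + 2.63) = (40.97, 46.23)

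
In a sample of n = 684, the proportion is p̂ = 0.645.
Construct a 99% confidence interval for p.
(0.598, 0.692)

Proportion CI:
SE = √(p̂(1-p̂)/n) = √(0.645 · 0.355 / 684) = 0.01830

z* = 2.576
Margin = z* · SE = 2.576 · 0.01830 = 0.0471

CI: 0.645 ± 0.0471 = (0.598, 0.692)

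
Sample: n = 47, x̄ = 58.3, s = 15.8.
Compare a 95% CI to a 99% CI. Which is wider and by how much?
99% CI is wider by 3.11

df = 46
95% CI: t* = 2.013, (53.66, 62.94), width = 2 · t* · s/√n = 9.28
99% CI: t* = 2.687, (52.11, 64.49), width = 2 · t* · s/√n = 12.39

The 99% CI is wider by 12.39 - 9.28 = 3.11.
Higher confidence requires a wider interval.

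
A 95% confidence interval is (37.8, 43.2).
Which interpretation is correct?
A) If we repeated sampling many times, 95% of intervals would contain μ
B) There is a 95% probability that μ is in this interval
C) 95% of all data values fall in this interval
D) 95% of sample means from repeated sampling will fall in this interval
A

A) Correct — this is the frequentist long-run coverage interpretation.
B) Wrong — μ is fixed; the randomness lives in the interval, not in μ.
C) Wrong — a CI is about the parameter μ, not individual data values.
D) Wrong — coverage applies to intervals containing μ, not to future x̄ values.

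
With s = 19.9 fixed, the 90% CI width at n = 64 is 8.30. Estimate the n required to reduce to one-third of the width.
n ≈ 576

CI width ∝ 1/√n
To reduce width by factor 3, need √n to grow by 3 → need 3² = 9 times as many samples.

Current: n = 64, width = 8.30
New: n = 576, width ≈ 2.73

Width reduced by factor of 8.30/2.73 = 3.04.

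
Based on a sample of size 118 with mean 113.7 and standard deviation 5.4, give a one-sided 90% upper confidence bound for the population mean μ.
μ ≤ 114.34

Upper bound (one-sided):
t* = 1.289 (one-sided for 90%)
Upper bound = x̄ + t* · s/√n = 113.7 + 1.289 · 5.4/√118 = 114.34

We are 90% confident that μ ≤ 114.34.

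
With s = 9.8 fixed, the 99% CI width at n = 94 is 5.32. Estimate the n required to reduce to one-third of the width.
n ≈ 846

CI width ∝ 1/√n
To reduce width by factor 3, need √n to grow by 3 → need 3² = 9 times as many samples.

Current: n = 94, width = 5.32
New: n = 846, width ≈ 1.74

Width reduced by factor of 5.32/1.74 = 3.06.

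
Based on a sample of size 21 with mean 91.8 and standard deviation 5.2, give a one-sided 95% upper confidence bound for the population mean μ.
μ ≤ 93.76

Upper bound (one-sided):
t* = 1.725 (one-sided for 95%)
Upper bound = x̄ + t* · s/√n = 91.8 + 1.725 · 5.2/√21 = 93.76

We are 95% confident that μ ≤ 93.76.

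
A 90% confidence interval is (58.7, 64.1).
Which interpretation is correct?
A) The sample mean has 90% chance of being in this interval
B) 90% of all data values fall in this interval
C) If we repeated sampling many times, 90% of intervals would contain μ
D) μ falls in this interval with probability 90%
C

A) Wrong — x̄ is observed and sits in the interval by construction.
B) Wrong — a CI is about the parameter μ, not individual data values.
C) Correct — this is the frequentist long-run coverage interpretation.
D) Wrong — μ is fixed; the randomness lives in the interval, not in μ.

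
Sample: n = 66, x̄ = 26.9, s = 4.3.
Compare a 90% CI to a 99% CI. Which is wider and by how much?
99% CI is wider by 1.04

df = 65
90% CI: t* = 1.669, (26.02, 27.78), width = 2 · t* · s/√n = 1.77
99% CI: t* = 2.654, (25.50, 28.30), width = 2 · t* · s/√n = 2.81

The 99% CI is wider by 2.81 - 1.77 = 1.04.
Higher confidence requires a wider interval.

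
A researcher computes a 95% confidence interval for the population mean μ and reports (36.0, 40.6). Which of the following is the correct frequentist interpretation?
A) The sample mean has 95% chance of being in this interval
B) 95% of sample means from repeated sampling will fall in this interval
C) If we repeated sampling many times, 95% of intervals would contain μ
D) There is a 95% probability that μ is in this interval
C

A) Wrong — x̄ is observed and sits in the interval by construction.
B) Wrong — coverage applies to intervals containing μ, not to future x̄ values.
C) Correct — this is the frequentist long-run coverage interpretation.
D) Wrong — μ is fixed; the randomness lives in the interval, not in μ.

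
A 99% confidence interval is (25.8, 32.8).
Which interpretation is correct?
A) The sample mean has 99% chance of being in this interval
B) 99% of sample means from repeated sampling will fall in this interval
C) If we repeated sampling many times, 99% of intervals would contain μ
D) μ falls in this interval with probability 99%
C

A) Wrong — x̄ is observed and sits in the interval by construction.
B) Wrong — coverage applies to intervals containing μ, not to future x̄ values.
C) Correct — this is the frequentist long-run coverage interpretation.
D) Wrong — μ is fixed; the randomness lives in the interval, not in μ.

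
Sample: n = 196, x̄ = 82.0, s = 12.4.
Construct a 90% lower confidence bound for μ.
μ ≥ 80.86

Lower bound (one-sided):
t* = 1.286 (one-sided for 90%)
Lower bound = x̄ - t* · s/√n = 82.0 - 1.286 · 12.4/√196 = 80.86

We are 90% confident that μ ≥ 80.86.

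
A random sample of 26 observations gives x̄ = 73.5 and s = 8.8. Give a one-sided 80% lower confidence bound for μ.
μ ≥ 72.02

Lower bound (one-sided):
t* = 0.856 (one-sided for 80%)
Lower bound = x̄ - t* · s/√n = 73.5 - 0.856 · 8.8/√26 = 72.02

We are 80% confident that μ ≥ 72.02.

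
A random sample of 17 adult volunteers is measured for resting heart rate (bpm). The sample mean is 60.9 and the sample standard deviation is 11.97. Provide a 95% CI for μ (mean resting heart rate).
(54.75, 67.05)

t-interval (σ unknown):
df = n - 1 = 16
t* = 2.120 for 95% confidence

Margin of error = t* · s/√n = 2.120 · 11.97/√17 = 6.15

CI: (54.75, 67.05)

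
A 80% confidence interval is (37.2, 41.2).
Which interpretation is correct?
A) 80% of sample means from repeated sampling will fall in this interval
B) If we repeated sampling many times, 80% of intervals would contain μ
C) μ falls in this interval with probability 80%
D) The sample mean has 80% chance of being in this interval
B

A) Wrong — coverage applies to intervals containing μ, not to future x̄ values.
B) Correct — this is the frequentist long-run coverage interpretation.
C) Wrong — μ is fixed; the randomness lives in the interval, not in μ.
D) Wrong — x̄ is observed and sits in the interval by construction.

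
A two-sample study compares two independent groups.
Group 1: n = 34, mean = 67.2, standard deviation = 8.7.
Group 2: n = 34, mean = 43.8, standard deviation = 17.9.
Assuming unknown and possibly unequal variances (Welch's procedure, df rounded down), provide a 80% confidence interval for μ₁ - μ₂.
(18.96, 27.84)

Difference: x̄₁ - x̄₂ = 23.40
SE = √(s₁²/n₁ + s₂²/n₂) = √(8.7²/34 + 17.9²/34) = 3.4132
df = 47.77 → 47 (Welch–Satterthwaite, rounded down)
t* = 1.300

CI: 23.40 ± 1.300 · 3.4132 = 23.40 ± 4.44 = (18.96, 27.84)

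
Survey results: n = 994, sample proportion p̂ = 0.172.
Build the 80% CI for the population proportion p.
(0.157, 0.187)

Proportion CI:
SE = √(p̂(1-p̂)/n) = √(0.172 · 0.828 / 994) = 0.01197

z* = 1.282
Margin = z* · SE = 1.282 · 0.01197 = 0.0153

CI: 0.172 ± 0.0153 = (0.157, 0.187)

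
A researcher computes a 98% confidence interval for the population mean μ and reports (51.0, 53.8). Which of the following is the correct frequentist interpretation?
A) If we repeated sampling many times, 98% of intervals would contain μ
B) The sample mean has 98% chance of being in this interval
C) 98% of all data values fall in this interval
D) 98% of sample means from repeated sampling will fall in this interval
A

A) Correct — this is the frequentist long-run coverage interpretation.
B) Wrong — x̄ is observed and sits in the interval by construction.
C) Wrong — a CI is about the parameter μ, not individual data values.
D) Wrong — coverage applies to intervals containing μ, not to future x̄ values.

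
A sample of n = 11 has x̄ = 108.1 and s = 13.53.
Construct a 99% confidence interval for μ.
(95.17, 121.03)

t-interval (σ unknown):
df = n - 1 = 10
t* = 3.169 for 99% confidence

Margin of error = t* · s/√n = 3.169 · 13.53/√11 = 12.93

CI: (95.17, 121.03)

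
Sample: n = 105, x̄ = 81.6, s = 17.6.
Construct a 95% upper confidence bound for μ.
μ ≤ 84.45

Upper bound (one-sided):
t* = 1.660 (one-sided for 95%)
Upper bound = x̄ + t* · s/√n = 81.6 + 1.660 · 17.6/√105 = 84.45

We are 95% confident that μ ≤ 84.45.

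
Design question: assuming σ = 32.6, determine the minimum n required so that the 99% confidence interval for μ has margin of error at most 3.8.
n ≥ 489

For margin E ≤ 3.8:
n ≥ (z* · σ / E)²
n ≥ (2.576 · 32.6 / 3.8)²
n ≥ 488.38

Minimum n = 489 (rounding up)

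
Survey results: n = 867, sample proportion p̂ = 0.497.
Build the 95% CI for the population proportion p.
(0.464, 0.530)

Proportion CI:
SE = √(p̂(1-p̂)/n) = √(0.497 · 0.503 / 867) = 0.01698

z* = 1.960
Margin = z* · SE = 1.960 · 0.01698 = 0.0333

CI: 0.497 ± 0.0333 = (0.464, 0.530)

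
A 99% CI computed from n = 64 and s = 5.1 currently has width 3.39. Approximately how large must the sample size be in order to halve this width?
n ≈ 256

CI width ∝ 1/√n
To reduce width by factor 2, need √n to grow by 2 → need 2² = 4 times as many samples.

Current: n = 64, width = 3.39
New: n = 256, width ≈ 1.65

Width reduced by factor of 3.39/1.65 = 2.05.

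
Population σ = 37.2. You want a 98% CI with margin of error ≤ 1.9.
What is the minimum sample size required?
n ≥ 2074

For margin E ≤ 1.9:
n ≥ (z* · σ / E)²
n ≥ (2.326 · 37.2 / 1.9)²
n ≥ 2073.95

Minimum n = 2074 (rounding up)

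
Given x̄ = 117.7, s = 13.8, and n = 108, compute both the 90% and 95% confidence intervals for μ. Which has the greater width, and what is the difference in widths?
95% CI is wider by 0.85

df = 107
90% CI: t* = 1.659, (115.50, 119.90), width = 2 · t* · s/√n = 4.41
95% CI: t* = 1.982, (115.07, 120.33), width = 2 · t* · s/√n = 5.26

The 95% CI is wider by 5.26 - 4.41 = 0.85.
Higher confidence requires a wider interval.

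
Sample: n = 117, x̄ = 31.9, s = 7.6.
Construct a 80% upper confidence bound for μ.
μ ≤ 32.49

Upper bound (one-sided):
t* = 0.845 (one-sided for 80%)
Upper bound = x̄ + t* · s/√n = 31.9 + 0.845 · 7.6/√117 = 32.49

We are 80% confident that μ ≤ 32.49.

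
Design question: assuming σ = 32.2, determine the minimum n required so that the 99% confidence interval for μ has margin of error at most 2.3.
n ≥ 1301

For margin E ≤ 2.3:
n ≥ (z* · σ / E)²
n ≥ (2.576 · 32.2 / 2.3)²
n ≥ 1300.61

Minimum n = 1301 (rounding up)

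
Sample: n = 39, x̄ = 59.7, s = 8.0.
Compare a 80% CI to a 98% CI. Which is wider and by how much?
98% CI is wider by 2.88

df = 38
80% CI: t* = 1.304, (58.03, 61.37), width = 2 · t* · s/√n = 3.34
98% CI: t* = 2.429, (56.59, 62.81), width = 2 · t* · s/√n = 6.22

The 98% CI is wider by 6.22 - 3.34 = 2.88.
Higher confidence requires a wider interval.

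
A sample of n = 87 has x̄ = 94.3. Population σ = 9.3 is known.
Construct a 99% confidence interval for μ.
(91.73, 96.87)

z-interval (σ known):
z* = 2.576 for 99% confidence

Margin of error = z* · σ/√n = 2.576 · 9.3/√87 = 2.57

CI: (94.3 - 2.57, 94.3 + 2.57) = (91.73, 96.87)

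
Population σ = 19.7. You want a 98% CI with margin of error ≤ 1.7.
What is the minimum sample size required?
n ≥ 727

For margin E ≤ 1.7:
n ≥ (z* · σ / E)²
n ≥ (2.326 · 19.7 / 1.7)²
n ≥ 726.53

Minimum n = 727 (rounding up)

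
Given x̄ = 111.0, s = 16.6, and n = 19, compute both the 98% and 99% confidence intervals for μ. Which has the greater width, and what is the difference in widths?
99% CI is wider by 2.48

df = 18
98% CI: t* = 2.552, (101.28, 120.72), width = 2 · t* · s/√n = 19.44
99% CI: t* = 2.878, (100.04, 121.96), width = 2 · t* · s/√n = 21.92

The 99% CI is wider by 21.92 - 19.44 = 2.48.
Higher confidence requires a wider interval.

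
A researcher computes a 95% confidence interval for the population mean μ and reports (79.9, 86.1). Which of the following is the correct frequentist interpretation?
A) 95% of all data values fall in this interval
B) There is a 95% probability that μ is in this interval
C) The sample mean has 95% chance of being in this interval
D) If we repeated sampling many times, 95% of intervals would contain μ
D

A) Wrong — a CI is about the parameter μ, not individual data values.
B) Wrong — μ is fixed; the randomness lives in the interval, not in μ.
C) Wrong — x̄ is observed and sits in the interval by construction.
D) Correct — this is the frequentist long-run coverage interpretation.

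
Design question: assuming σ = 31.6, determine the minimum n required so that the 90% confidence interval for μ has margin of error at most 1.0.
n ≥ 2703

For margin E ≤ 1.0:
n ≥ (z* · σ / E)²
n ≥ (1.645 · 31.6 / 1.0)²
n ≥ 2702.13

Minimum n = 2703 (rounding up)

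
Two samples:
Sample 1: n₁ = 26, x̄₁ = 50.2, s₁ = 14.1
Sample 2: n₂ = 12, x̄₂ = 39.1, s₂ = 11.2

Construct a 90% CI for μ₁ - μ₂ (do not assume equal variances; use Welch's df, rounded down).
(3.84, 18.36)

Difference: x̄₁ - x̄₂ = 11.10
SE = √(s₁²/n₁ + s₂²/n₂) = √(14.1²/26 + 11.2²/12) = 4.2544
df = 26.69 → 26 (Welch–Satterthwaite, rounded down)
t* = 1.706

CI: 11.10 ± 1.706 · 4.2544 = 11.10 ± 7.26 = (3.84, 18.36)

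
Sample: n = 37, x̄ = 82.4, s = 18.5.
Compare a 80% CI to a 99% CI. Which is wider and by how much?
99% CI is wider by 8.60

df = 36
80% CI: t* = 1.306, (78.43, 86.37), width = 2 · t* · s/√n = 7.94
99% CI: t* = 2.719, (74.13, 90.67), width = 2 · t* · s/√n = 16.54

The 99% CI is wider by 16.54 - 7.94 = 8.60.
Higher confidence requires a wider interval.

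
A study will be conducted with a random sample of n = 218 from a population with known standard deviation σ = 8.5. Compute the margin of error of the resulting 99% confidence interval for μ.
Margin of error = 1.48

Margin of error = z* · σ/√n
= 2.576 · 8.5/√218
= 2.576 · 8.5/14.7648
= 1.48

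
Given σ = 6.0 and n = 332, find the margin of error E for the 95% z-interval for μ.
Margin of error = 0.65

Margin of error = z* · σ/√n
= 1.960 · 6.0/√332
= 1.960 · 6.0/18.2209
= 0.65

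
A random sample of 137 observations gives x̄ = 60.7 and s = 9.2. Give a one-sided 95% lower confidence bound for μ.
μ ≥ 59.40

Lower bound (one-sided):
t* = 1.656 (one-sided for 95%)
Lower bound = x̄ - t* · s/√n = 60.7 - 1.656 · 9.2/√137 = 59.40

We are 95% confident that μ ≥ 59.40.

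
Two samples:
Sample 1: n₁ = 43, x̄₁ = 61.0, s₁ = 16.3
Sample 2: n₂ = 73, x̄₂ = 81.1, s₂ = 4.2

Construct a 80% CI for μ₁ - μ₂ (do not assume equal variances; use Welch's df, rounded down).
(-23.40, -16.80)

Difference: x̄₁ - x̄₂ = -20.10
SE = √(s₁²/n₁ + s₂²/n₂) = √(16.3²/43 + 4.2²/73) = 2.5339
df = 45.31 → 45 (Welch–Satterthwaite, rounded down)
t* = 1.301

CI: -20.10 ± 1.301 · 2.5339 = -20.10 ± 3.30 = (-23.40, -16.80)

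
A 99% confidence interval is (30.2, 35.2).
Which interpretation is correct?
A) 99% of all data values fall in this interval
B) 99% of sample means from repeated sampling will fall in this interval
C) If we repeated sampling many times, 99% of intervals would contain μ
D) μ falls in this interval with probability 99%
C

A) Wrong — a CI is about the parameter μ, not individual data values.
B) Wrong — coverage applies to intervals containing μ, not to future x̄ values.
C) Correct — this is the frequentist long-run coverage interpretation.
D) Wrong — μ is fixed; the randomness lives in the interval, not in μ.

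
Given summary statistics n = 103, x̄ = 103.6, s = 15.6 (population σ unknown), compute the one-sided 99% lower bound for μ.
μ ≥ 99.97

Lower bound (one-sided):
t* = 2.363 (one-sided for 99%)
Lower bound = x̄ - t* · s/√n = 103.6 - 2.363 · 15.6/√103 = 99.97

We are 99% confident that μ ≥ 99.97.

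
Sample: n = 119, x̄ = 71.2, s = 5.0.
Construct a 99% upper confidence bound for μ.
μ ≤ 72.28

Upper bound (one-sided):
t* = 2.358 (one-sided for 99%)
Upper bound = x̄ + t* · s/√n = 71.2 + 2.358 · 5.0/√119 = 72.28

We are 99% confident that μ ≤ 72.28.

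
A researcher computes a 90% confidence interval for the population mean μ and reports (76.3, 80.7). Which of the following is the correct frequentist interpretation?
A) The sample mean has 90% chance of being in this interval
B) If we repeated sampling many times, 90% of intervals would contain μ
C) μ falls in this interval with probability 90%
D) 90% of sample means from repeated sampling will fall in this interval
B

A) Wrong — x̄ is observed and sits in the interval by construction.
B) Correct — this is the frequentist long-run coverage interpretation.
C) Wrong — μ is fixed; the randomness lives in the interval, not in μ.
D) Wrong — coverage applies to intervals containing μ, not to future x̄ values.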